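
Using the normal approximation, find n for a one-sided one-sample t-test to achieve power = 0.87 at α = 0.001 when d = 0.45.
n = 88

Sample size formula (one-sample t-test, normal approximation):
n = ((z_α + z_β) / d)²

z_α = 3.090 (for α = 0.001, one-sided)
z_β = 1.126 (for power = 0.87)
d = 0.45

n = ((3.090 + 1.126) / 0.45)²
n = (9.369)²
n ≈ 87.78
Round up to the next whole number: n = 88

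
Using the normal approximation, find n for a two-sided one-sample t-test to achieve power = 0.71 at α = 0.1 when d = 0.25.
n = 78

Sample size formula (one-sample t-test, normal approximation):
n = ((z_{α/2} + z_β) / d)²

z_{α/2} = 1.645 (for α = 0.1, two-sided)
z_β = 0.553 (for power = 0.71)
d = 0.25

n = ((1.645 + 0.553) / 0.25)²
n = (8.792)²
n ≈ 77.30
Round up to the next whole number: n = 78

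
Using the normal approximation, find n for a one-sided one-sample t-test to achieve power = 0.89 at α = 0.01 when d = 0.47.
n = 58

Sample size formula (one-sample t-test, normal approximation):
n = ((z_α + z_β) / d)²

z_α = 2.326 (for α = 0.01, one-sided)
z_β = 1.227 (for power = 0.89)
d = 0.47

n = ((2.326 + 1.227) / 0.47)²
n = (7.560)²
n ≈ 57.15
Round up to the next whole number: n = 58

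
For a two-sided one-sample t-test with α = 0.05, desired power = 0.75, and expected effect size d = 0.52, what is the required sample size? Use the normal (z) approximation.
n = 26

Sample size formula (one-sample t-test, normal approximation):
n = ((z_{α/2} + z_β) / d)²

z_{α/2} = 1.960 (for α = 0.05, two-sided)
z_β = 0.674 (for power = 0.75)
d = 0.52

n = ((1.960 + 0.674) / 0.52)²
n = (5.065)²
n ≈ 25.65
Round up to the next whole number: n = 26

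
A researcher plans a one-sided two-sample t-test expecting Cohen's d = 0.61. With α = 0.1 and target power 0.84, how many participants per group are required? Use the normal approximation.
n = 28 per group

Sample size formula (two-sample t-test, normal approximation):
n = 2 · ((z_α + z_β) / d)²

z_α = 1.282 (for α = 0.1, one-sided)
z_β = 0.994 (for power = 0.84)
d = 0.61

n = 2 · ((1.282 + 0.994) / 0.61)²
n = 2 · (3.731)²
n ≈ 27.84
Round up to the next whole number: n = 28 per group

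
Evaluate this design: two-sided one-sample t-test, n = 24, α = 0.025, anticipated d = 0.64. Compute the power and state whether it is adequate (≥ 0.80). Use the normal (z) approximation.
Power ≈ 0.81; the study is adequately powered (power ≥ 0.80)

Power calculation (one-sample t-test, normal approximation):
z_β = d · √n - z_{α/2}
z_β = 0.64 · √24 - 2.241
z_β = 0.64 · 4.899 - 2.241
z_β = 0.894

Power = Φ(z_β) = Φ(0.894) ≈ 0.814

Effect size d = 0.64 is medium by Cohen's convention (0.2/0.5/0.8).

Threshold: power ≥ 0.80 is conventionally adequate.
Power ≈ 0.81 → the study is adequately powered (power ≥ 0.80).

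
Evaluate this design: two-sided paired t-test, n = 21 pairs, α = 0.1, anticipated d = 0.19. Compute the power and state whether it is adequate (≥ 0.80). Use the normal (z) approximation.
Power ≈ 0.22; the study is underpowered (power < 0.80)

Power calculation (paired t-test, normal approximation):
z_β = d · √n - z_{α/2}
z_β = 0.19 · √21 - 1.645
z_β = 0.19 · 4.583 - 1.645
z_β = -0.774

Power = Φ(z_β) = Φ(-0.774) ≈ 0.219

Effect size d = 0.19 is very small by Cohen's convention (0.2/0.5/0.8).

Threshold: power ≥ 0.80 is conventionally adequate.
Power ≈ 0.22 → the study is underpowered (power < 0.80).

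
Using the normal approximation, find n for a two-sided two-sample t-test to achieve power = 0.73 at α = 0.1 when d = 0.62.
n = 27 per group

Sample size formula (two-sample t-test, normal approximation):
n = 2 · ((z_{α/2} + z_β) / d)²

z_{α/2} = 1.645 (for α = 0.1, two-sided)
z_β = 0.613 (for power = 0.73)
d = 0.62

n = 2 · ((1.645 + 0.613) / 0.62)²
n = 2 · (3.642)²
n ≈ 26.53
Round up to the next whole number: n = 27 per group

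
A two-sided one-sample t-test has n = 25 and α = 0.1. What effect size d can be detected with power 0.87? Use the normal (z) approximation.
d ≈ 0.55

Minimum detectable effect (one-sample t-test, normal approximation):
d = (z_{α/2} + z_β) / √n
d = (1.645 + 1.126) / √25
d = 2.771 / 5.000
d ≈ 0.55

By Cohen's convention (0.2 small / 0.5 medium / 0.8 large): medium effect.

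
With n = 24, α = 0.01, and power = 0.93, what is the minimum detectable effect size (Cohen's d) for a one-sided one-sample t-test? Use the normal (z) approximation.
d ≈ 0.78

Minimum detectable effect (one-sample t-test, normal approximation):
d = (z_α + z_β) / √n
d = (2.326 + 1.476) / √24
d = 3.802 / 4.899
d ≈ 0.78

By Cohen's convention (0.2 small / 0.5 medium / 0.8 large): medium effect.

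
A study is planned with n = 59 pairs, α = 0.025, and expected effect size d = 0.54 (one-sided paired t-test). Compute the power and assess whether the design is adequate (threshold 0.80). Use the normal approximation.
Power ≈ 0.99; the study is adequately powered (power ≥ 0.80)

Power calculation (paired t-test, normal approximation):
z_β = d · √n - z_α
z_β = 0.54 · √59 - 1.960
z_β = 0.54 · 7.681 - 1.960
z_β = 2.188

Power = Φ(z_β) = Φ(2.188) ≈ 0.986

Effect size d = 0.54 is medium by Cohen's convention (0.2/0.5/0.8).

Threshold: power ≥ 0.80 is conventionally adequate.
Power ≈ 0.99 → the study is adequately powered (power ≥ 0.80).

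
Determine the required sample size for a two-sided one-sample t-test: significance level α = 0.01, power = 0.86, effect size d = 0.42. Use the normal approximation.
n = 76

Sample size formula (one-sample t-test, normal approximation):
n = ((z_{α/2} + z_β) / d)²

z_{α/2} = 2.576 (for α = 0.01, two-sided)
z_β = 1.080 (for power = 0.86)
d = 0.42

n = ((2.576 + 1.080) / 0.42)²
n = (8.705)²
n ≈ 75.78
Round up to the next whole number: n = 76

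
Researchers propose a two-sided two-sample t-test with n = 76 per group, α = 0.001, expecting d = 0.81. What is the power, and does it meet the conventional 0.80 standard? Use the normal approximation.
Power ≈ 0.96; the study is adequately powered (power ≥ 0.80)

Power calculation (two-sample t-test, normal approximation):
z_β = d · √(n/2) - z_{α/2}
z_β = 0.81 · √(76/2) - 3.291
z_β = 0.81 · 6.164 - 3.291
z_β = 1.703

Power = Φ(z_β) = Φ(1.703) ≈ 0.956

Effect size d = 0.81 is large by Cohen's convention (0.2/0.5/0.8).

Threshold: power ≥ 0.80 is conventionally adequate.
Power ≈ 0.96 → the study is adequately powered (power ≥ 0.80).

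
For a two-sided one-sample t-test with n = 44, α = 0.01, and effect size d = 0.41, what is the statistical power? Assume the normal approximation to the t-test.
Power ≈ 0.56

Power calculation (one-sample t-test, normal approximation):
z_β = d · √n - z_{α/2}
z_β = 0.41 · √44 - 2.576
z_β = 0.41 · 6.633 - 2.576
z_β = 0.144

Power = Φ(z_β) = Φ(0.144) ≈ 0.557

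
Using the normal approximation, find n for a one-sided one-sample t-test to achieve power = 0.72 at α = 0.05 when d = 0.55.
n = 17

Sample size formula (one-sample t-test, normal approximation):
n = ((z_α + z_β) / d)²

z_α = 1.645 (for α = 0.05, one-sided)
z_β = 0.583 (for power = 0.72)
d = 0.55

n = ((1.645 + 0.583) / 0.55)²
n = (4.051)²
n ≈ 16.41
Round up to the next whole number: n = 17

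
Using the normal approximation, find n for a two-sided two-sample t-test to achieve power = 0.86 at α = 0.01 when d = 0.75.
n = 48 per group

Sample size formula (two-sample t-test, normal approximation):
n = 2 · ((z_{α/2} + z_β) / d)²

z_{α/2} = 2.576 (for α = 0.01, two-sided)
z_β = 1.080 (for power = 0.86)
d = 0.75

n = 2 · ((2.576 + 1.080) / 0.75)²
n = 2 · (4.875)²
n ≈ 47.53
Round up to the next whole number: n = 48 per group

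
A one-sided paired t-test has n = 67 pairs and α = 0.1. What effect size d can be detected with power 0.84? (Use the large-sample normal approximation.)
d ≈ 0.28

Minimum detectable effect (paired t-test, normal approximation):
d = (z_α + z_β) / √n
d = (1.282 + 0.994) / √67
d = 2.276 / 8.185
d ≈ 0.28

By Cohen's convention (0.2 small / 0.5 medium / 0.8 large): small effect.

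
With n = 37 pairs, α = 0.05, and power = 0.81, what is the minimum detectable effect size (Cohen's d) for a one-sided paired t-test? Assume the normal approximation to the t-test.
d ≈ 0.41

Minimum detectable effect (paired t-test, normal approximation):
d = (z_α + z_β) / √n
d = (1.645 + 0.878) / √37
d = 2.523 / 6.083
d ≈ 0.41

By Cohen's convention (0.2 small / 0.5 medium / 0.8 large): small effect.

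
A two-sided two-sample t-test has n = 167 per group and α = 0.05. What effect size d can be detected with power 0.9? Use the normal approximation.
d ≈ 0.35

Minimum detectable effect (two-sample t-test, normal approximation):
d = (z_{α/2} + z_β) / √(n/2)
d = (1.960 + 1.282) / √(167/2)
d = 3.242 / 9.138
d ≈ 0.35

By Cohen's convention (0.2 small / 0.5 medium / 0.8 large): small effect.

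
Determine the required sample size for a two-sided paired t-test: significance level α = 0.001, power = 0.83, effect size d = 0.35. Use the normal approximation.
n = 148 pairs

Sample size formula (paired t-test, normal approximation):
n = ((z_{α/2} + z_β) / d)²

z_{α/2} = 3.291 (for α = 0.001, two-sided)
z_β = 0.954 (for power = 0.83)
d = 0.35

n = ((3.291 + 0.954) / 0.35)²
n = (12.129)²
n ≈ 147.11
Round up to the next whole number: n = 148 pairs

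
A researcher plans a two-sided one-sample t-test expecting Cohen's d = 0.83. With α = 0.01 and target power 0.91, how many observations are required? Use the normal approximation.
n = 23

Sample size formula (one-sample t-test, normal approximation):
n = ((z_{α/2} + z_β) / d)²

z_{α/2} = 2.576 (for α = 0.01, two-sided)
z_β = 1.341 (for power = 0.91)
d = 0.83

n = ((2.576 + 1.341) / 0.83)²
n = (4.719)²
n ≈ 22.27
Round up to the next whole number: n = 23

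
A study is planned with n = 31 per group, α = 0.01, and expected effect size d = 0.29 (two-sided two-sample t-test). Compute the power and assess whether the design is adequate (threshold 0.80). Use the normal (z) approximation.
Power ≈ 0.08; the study is underpowered (power < 0.80)

Power calculation (two-sample t-test, normal approximation):
z_β = d · √(n/2) - z_{α/2}
z_β = 0.29 · √(31/2) - 2.576
z_β = 0.29 · 3.937 - 2.576
z_β = -1.434

Power = Φ(z_β) = Φ(-1.434) ≈ 0.076

Effect size d = 0.29 is small by Cohen's convention (0.2/0.5/0.8).

Threshold: power ≥ 0.80 is conventionally adequate.
Power ≈ 0.08 → the study is underpowered (power < 0.80).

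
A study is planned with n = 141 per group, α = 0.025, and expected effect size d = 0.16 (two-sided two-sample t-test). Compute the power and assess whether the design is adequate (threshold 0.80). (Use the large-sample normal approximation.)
Power ≈ 0.18; the study is underpowered (power < 0.80)

Power calculation (two-sample t-test, normal approximation):
z_β = d · √(n/2) - z_{α/2}
z_β = 0.16 · √(141/2) - 2.241
z_β = 0.16 · 8.396 - 2.241
z_β = -0.898

Power = Φ(z_β) = Φ(-0.898) ≈ 0.185

Effect size d = 0.16 is very small by Cohen's convention (0.2/0.5/0.8).

Threshold: power ≥ 0.80 is conventionally adequate.
Power ≈ 0.18 → the study is underpowered (power < 0.80).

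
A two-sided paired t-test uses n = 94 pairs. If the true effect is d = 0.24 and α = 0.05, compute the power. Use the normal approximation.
Power ≈ 0.64

Power calculation (paired t-test, normal approximation):
z_β = d · √n - z_{α/2}
z_β = 0.24 · √94 - 1.960
z_β = 0.24 · 9.695 - 1.960
z_β = 0.367

Power = Φ(z_β) = Φ(0.367) ≈ 0.643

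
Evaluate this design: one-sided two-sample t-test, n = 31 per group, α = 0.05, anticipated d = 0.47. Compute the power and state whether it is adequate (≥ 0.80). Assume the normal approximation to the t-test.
Power ≈ 0.58; the study is underpowered (power < 0.80)

Power calculation (two-sample t-test, normal approximation):
z_β = d · √(n/2) - z_α
z_β = 0.47 · √(31/2) - 1.645
z_β = 0.47 · 3.937 - 1.645
z_β = 0.206

Power = Φ(z_β) = Φ(0.206) ≈ 0.581

Effect size d = 0.47 is small by Cohen's convention (0.2/0.5/0.8).

Threshold: power ≥ 0.80 is conventionally adequate.
Power ≈ 0.58 → the study is underpowered (power < 0.80).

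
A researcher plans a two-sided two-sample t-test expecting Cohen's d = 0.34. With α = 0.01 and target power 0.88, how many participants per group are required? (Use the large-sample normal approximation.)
n = 244 per group

Sample size formula (two-sample t-test, normal approximation):
n = 2 · ((z_{α/2} + z_β) / d)²

z_{α/2} = 2.576 (for α = 0.01, two-sided)
z_β = 1.175 (for power = 0.88)
d = 0.34

n = 2 · ((2.576 + 1.175) / 0.34)²
n = 2 · (11.032)²
n ≈ 243.41
Round up to the next whole number: n = 244 per group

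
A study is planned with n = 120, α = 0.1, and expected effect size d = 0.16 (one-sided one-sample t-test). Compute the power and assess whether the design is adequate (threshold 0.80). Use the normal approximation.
Power ≈ 0.68; the study is underpowered (power < 0.80)

Power calculation (one-sample t-test, normal approximation):
z_β = d · √n - z_α
z_β = 0.16 · √120 - 1.282
z_β = 0.16 · 10.954 - 1.282
z_β = 0.471

Power = Φ(z_β) = Φ(0.471) ≈ 0.681

Effect size d = 0.16 is very small by Cohen's convention (0.2/0.5/0.8).

Threshold: power ≥ 0.80 is conventionally adequate.
Power ≈ 0.68 → the study is underpowered (power < 0.80).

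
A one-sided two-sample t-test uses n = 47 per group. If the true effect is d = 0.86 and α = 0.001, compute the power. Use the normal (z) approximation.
Power ≈ 0.86

Power calculation (two-sample t-test, normal approximation):
z_β = d · √(n/2) - z_α
z_β = 0.86 · √(47/2) - 3.090
z_β = 0.86 · 4.848 - 3.090
z_β = 1.079

Power = Φ(z_β) = Φ(1.079) ≈ 0.860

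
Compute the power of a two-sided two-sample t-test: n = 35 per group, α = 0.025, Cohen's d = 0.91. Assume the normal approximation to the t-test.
Power ≈ 0.94

Power calculation (two-sample t-test, normal approximation):
z_β = d · √(n/2) - z_{α/2}
z_β = 0.91 · √(35/2) - 2.241
z_β = 0.91 · 4.183 - 2.241
z_β = 1.565

Power = Φ(z_β) = Φ(1.565) ≈ 0.941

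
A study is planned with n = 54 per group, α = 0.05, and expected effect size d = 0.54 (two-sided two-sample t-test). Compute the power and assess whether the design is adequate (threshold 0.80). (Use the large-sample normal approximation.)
Power ≈ 0.80; the study is adequately powered (power ≥ 0.80)

Power calculation (two-sample t-test, normal approximation):
z_β = d · √(n/2) - z_{α/2}
z_β = 0.54 · √(54/2) - 1.960
z_β = 0.54 · 5.196 - 1.960
z_β = 0.846

Power = Φ(z_β) = Φ(0.846) ≈ 0.801

Effect size d = 0.54 is medium by Cohen's convention (0.2/0.5/0.8).

Threshold: power ≥ 0.80 is conventionally adequate.
Power ≈ 0.80 → the study is adequately powered (power ≥ 0.80).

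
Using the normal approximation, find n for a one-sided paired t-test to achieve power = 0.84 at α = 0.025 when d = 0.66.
n = 21 pairs

Sample size formula (paired t-test, normal approximation):
n = ((z_α + z_β) / d)²

z_α = 1.960 (for α = 0.025, one-sided)
z_β = 0.994 (for power = 0.84)
d = 0.66

n = ((1.960 + 0.994) / 0.66)²
n = (4.476)²
n ≈ 20.03
Round up to the next whole number: n = 21 pairs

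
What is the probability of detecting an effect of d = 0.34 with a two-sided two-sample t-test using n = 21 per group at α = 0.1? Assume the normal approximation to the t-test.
Power ≈ 0.29

Power calculation (two-sample t-test, normal approximation):
z_β = d · √(n/2) - z_{α/2}
z_β = 0.34 · √(21/2) - 1.645
z_β = 0.34 · 3.240 - 1.645
z_β = -0.543

Power = Φ(z_β) = Φ(-0.543) ≈ 0.294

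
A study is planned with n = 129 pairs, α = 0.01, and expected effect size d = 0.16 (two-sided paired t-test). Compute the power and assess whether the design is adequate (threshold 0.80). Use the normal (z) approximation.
Power ≈ 0.22; the study is underpowered (power < 0.80)

Power calculation (paired t-test, normal approximation):
z_β = d · √n - z_{α/2}
z_β = 0.16 · √129 - 2.576
z_β = 0.16 · 11.358 - 2.576
z_β = -0.759

Power = Φ(z_β) = Φ(-0.759) ≈ 0.224

Effect size d = 0.16 is very small by Cohen's convention (0.2/0.5/0.8).

Threshold: power ≥ 0.80 is conventionally adequate.
Power ≈ 0.22 → the study is underpowered (power < 0.80).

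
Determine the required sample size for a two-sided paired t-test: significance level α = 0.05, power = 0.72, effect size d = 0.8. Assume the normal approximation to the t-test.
n = 11 pairs

Sample size formula (paired t-test, normal approximation):
n = ((z_{α/2} + z_β) / d)²

z_{α/2} = 1.960 (for α = 0.05, two-sided)
z_β = 0.583 (for power = 0.72)
d = 0.8

n = ((1.960 + 0.583) / 0.8)²
n = (3.179)²
n ≈ 10.11
Round up to the next whole number: n = 11 pairs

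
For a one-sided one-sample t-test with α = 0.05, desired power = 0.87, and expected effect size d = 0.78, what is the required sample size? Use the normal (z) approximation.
n = 13

Sample size formula (one-sample t-test, normal approximation):
n = ((z_α + z_β) / d)²

z_α = 1.645 (for α = 0.05, one-sided)
z_β = 1.126 (for power = 0.87)
d = 0.78

n = ((1.645 + 1.126) / 0.78)²
n = (3.553)²
n ≈ 12.62
Round up to the next whole number: n = 13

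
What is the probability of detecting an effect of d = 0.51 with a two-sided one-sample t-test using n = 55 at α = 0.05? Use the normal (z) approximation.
Power ≈ 0.97

Power calculation (one-sample t-test, normal approximation):
z_β = d · √n - z_{α/2}
z_β = 0.51 · √55 - 1.960
z_β = 0.51 · 7.416 - 1.960
z_β = 1.822

Power = Φ(z_β) = Φ(1.822) ≈ 0.966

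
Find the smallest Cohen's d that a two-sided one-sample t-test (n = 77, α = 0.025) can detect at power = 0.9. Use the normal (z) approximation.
d ≈ 0.40

Minimum detectable effect (one-sample t-test, normal approximation):
d = (z_{α/2} + z_β) / √n
d = (2.241 + 1.282) / √77
d = 3.523 / 8.775
d ≈ 0.40

By Cohen's convention (0.2 small / 0.5 medium / 0.8 large): small effect.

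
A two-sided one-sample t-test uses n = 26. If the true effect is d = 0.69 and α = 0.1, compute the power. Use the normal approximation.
Power ≈ 0.97

Power calculation (one-sample t-test, normal approximation):
z_β = d · √n - z_{α/2}
z_β = 0.69 · √26 - 1.645
z_β = 0.69 · 5.099 - 1.645
z_β = 1.873

Power = Φ(z_β) = Φ(1.873) ≈ 0.969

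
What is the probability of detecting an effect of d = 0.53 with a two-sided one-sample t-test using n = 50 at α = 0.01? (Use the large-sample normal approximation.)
Power ≈ 0.88

Power calculation (one-sample t-test, normal approximation):
z_β = d · √n - z_{α/2}
z_β = 0.53 · √50 - 2.576
z_β = 0.53 · 7.071 - 2.576
z_β = 1.172

Power = Φ(z_β) = Φ(1.172) ≈ 0.879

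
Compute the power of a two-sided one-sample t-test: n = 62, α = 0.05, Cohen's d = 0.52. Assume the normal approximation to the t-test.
Power ≈ 0.98

Power calculation (one-sample t-test, normal approximation):
z_β = d · √n - z_{α/2}
z_β = 0.52 · √62 - 1.960
z_β = 0.52 · 7.874 - 1.960
z_β = 2.135

Power = Φ(z_β) = Φ(2.135) ≈ 0.984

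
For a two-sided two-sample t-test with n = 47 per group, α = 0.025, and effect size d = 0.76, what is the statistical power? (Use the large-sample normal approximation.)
Power ≈ 0.93

Power calculation (two-sample t-test, normal approximation):
z_β = d · √(n/2) - z_{α/2}
z_β = 0.76 · √(47/2) - 2.241
z_β = 0.76 · 4.848 - 2.241
z_β = 1.443

Power = Φ(z_β) = Φ(1.443) ≈ 0.925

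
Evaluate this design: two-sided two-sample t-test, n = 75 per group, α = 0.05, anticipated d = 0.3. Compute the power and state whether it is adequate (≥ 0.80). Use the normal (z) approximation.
Power ≈ 0.45; the study is underpowered (power < 0.80)

Power calculation (two-sample t-test, normal approximation):
z_β = d · √(n/2) - z_{α/2}
z_β = 0.3 · √(75/2) - 1.960
z_β = 0.3 · 6.124 - 1.960
z_β = -0.123

Power = Φ(z_β) = Φ(-0.123) ≈ 0.451

Effect size d = 0.3 is small by Cohen's convention (0.2/0.5/0.8).

Threshold: power ≥ 0.80 is conventionally adequate.
Power ≈ 0.45 → the study is underpowered (power < 0.80).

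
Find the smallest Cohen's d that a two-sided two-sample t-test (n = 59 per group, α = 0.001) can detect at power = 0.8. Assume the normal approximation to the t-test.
d ≈ 0.76

Minimum detectable effect (two-sample t-test, normal approximation):
d = (z_{α/2} + z_β) / √(n/2)
d = (3.291 + 0.842) / √(59/2)
d = 4.132 / 5.431
d ≈ 0.76

By Cohen's convention (0.2 small / 0.5 medium / 0.8 large): medium effect.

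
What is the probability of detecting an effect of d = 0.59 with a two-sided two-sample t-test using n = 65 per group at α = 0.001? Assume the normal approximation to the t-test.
Power ≈ 0.53

Power calculation (two-sample t-test, normal approximation):
z_β = d · √(n/2) - z_{α/2}
z_β = 0.59 · √(65/2) - 3.291
z_β = 0.59 · 5.701 - 3.291
z_β = 0.073

Power = Φ(z_β) = Φ(0.073) ≈ 0.529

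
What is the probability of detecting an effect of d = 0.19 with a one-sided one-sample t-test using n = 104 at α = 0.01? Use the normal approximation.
Power ≈ 0.35

Power calculation (one-sample t-test, normal approximation):
z_β = d · √n - z_α
z_β = 0.19 · √104 - 2.326
z_β = 0.19 · 10.198 - 2.326
z_β = -0.389

Power = Φ(z_β) = Φ(-0.389) ≈ 0.349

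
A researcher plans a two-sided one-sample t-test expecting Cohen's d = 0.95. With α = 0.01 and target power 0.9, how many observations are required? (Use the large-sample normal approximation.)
n = 17

Sample size formula (one-sample t-test, normal approximation):
n = ((z_{α/2} + z_β) / d)²

z_{α/2} = 2.576 (for α = 0.01, two-sided)
z_β = 1.282 (for power = 0.9)
d = 0.95

n = ((2.576 + 1.282) / 0.95)²
n = (4.061)²
n ≈ 16.49
Round up to the next whole number: n = 17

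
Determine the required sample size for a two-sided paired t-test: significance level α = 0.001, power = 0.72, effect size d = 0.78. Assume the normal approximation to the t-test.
n = 25 pairs

Sample size formula (paired t-test, normal approximation):
n = ((z_{α/2} + z_β) / d)²

z_{α/2} = 3.291 (for α = 0.001, two-sided)
z_β = 0.583 (for power = 0.72)
d = 0.78

n = ((3.291 + 0.583) / 0.78)²
n = (4.967)²
n ≈ 24.67
Round up to the next whole number: n = 25 pairs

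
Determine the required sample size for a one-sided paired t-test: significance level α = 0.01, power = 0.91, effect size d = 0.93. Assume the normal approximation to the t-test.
n = 16 pairs

Sample size formula (paired t-test, normal approximation):
n = ((z_α + z_β) / d)²

z_α = 2.326 (for α = 0.01, one-sided)
z_β = 1.341 (for power = 0.91)
d = 0.93

n = ((2.326 + 1.341) / 0.93)²
n = (3.943)²
n ≈ 15.55
Round up to the next whole number: n = 16 pairs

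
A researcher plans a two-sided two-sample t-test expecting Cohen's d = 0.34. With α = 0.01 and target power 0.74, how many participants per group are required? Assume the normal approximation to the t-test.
n = 180 per group

Sample size formula (two-sample t-test, normal approximation):
n = 2 · ((z_{α/2} + z_β) / d)²

z_{α/2} = 2.576 (for α = 0.01, two-sided)
z_β = 0.643 (for power = 0.74)
d = 0.34

n = 2 · ((2.576 + 0.643) / 0.34)²
n = 2 · (9.468)²
n ≈ 179.29
Round up to the next whole number: n = 180 per group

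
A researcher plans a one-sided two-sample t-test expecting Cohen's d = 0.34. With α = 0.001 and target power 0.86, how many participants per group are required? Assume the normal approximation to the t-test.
n = 301 per group

Sample size formula (two-sample t-test, normal approximation):
n = 2 · ((z_α + z_β) / d)²

z_α = 3.090 (for α = 0.001, one-sided)
z_β = 1.080 (for power = 0.86)
d = 0.34

n = 2 · ((3.090 + 1.080) / 0.34)²
n = 2 · (12.265)²
n ≈ 300.86
Round up to the next whole number: n = 301 per group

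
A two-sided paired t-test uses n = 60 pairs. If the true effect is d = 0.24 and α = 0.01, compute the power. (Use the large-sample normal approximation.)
Power ≈ 0.24

Power calculation (paired t-test, normal approximation):
z_β = d · √n - z_{α/2}
z_β = 0.24 · √60 - 2.576
z_β = 0.24 · 7.746 - 2.576
z_β = -0.717

Power = Φ(z_β) = Φ(-0.717) ≈ 0.237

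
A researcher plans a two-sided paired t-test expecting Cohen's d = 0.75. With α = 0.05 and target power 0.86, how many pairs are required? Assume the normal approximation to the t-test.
n = 17 pairs

Sample size formula (paired t-test, normal approximation):
n = ((z_{α/2} + z_β) / d)²

z_{α/2} = 1.960 (for α = 0.05, two-sided)
z_β = 1.080 (for power = 0.86)
d = 0.75

n = ((1.960 + 1.080) / 0.75)²
n = (4.053)²
n ≈ 16.43
Round up to the next whole number: n = 17 pairs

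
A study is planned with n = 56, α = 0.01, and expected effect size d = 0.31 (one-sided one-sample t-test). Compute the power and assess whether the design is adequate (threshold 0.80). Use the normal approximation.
Power ≈ 0.50; the study is underpowered (power < 0.80)

Power calculation (one-sample t-test, normal approximation):
z_β = d · √n - z_α
z_β = 0.31 · √56 - 2.326
z_β = 0.31 · 7.483 - 2.326
z_β = -0.007

Power = Φ(z_β) = Φ(-0.007) ≈ 0.497

Effect size d = 0.31 is small by Cohen's convention (0.2/0.5/0.8).

Threshold: power ≥ 0.80 is conventionally adequate.
Power ≈ 0.50 → the study is underpowered (power < 0.80).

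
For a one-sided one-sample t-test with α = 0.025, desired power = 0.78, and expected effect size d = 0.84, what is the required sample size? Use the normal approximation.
n = 11

Sample size formula (one-sample t-test, normal approximation):
n = ((z_α + z_β) / d)²

z_α = 1.960 (for α = 0.025, one-sided)
z_β = 0.772 (for power = 0.78)
d = 0.84

n = ((1.960 + 0.772) / 0.84)²
n = (3.252)²
n ≈ 10.58
Round up to the next whole number: n = 11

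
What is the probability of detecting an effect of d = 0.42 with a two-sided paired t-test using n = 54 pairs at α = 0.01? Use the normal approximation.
Power ≈ 0.70

Power calculation (paired t-test, normal approximation):
z_β = d · √n - z_{α/2}
z_β = 0.42 · √54 - 2.576
z_β = 0.42 · 7.348 - 2.576
z_β = 0.511

Power = Φ(z_β) = Φ(0.511) ≈ 0.695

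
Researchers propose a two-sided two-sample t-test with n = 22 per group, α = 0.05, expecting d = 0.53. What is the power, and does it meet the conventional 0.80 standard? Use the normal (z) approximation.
Power ≈ 0.42; the study is underpowered (power < 0.80)

Power calculation (two-sample t-test, normal approximation):
z_β = d · √(n/2) - z_{α/2}
z_β = 0.53 · √(22/2) - 1.960
z_β = 0.53 · 3.317 - 1.960
z_β = -0.202

Power = Φ(z_β) = Φ(-0.202) ≈ 0.420

Effect size d = 0.53 is medium by Cohen's convention (0.2/0.5/0.8).

Threshold: power ≥ 0.80 is conventionally adequate.
Power ≈ 0.42 → the study is underpowered (power < 0.80).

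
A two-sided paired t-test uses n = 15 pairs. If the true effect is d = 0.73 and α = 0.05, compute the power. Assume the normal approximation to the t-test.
Power ≈ 0.81

Power calculation (paired t-test, normal approximation):
z_β = d · √n - z_{α/2}
z_β = 0.73 · √15 - 1.960
z_β = 0.73 · 3.873 - 1.960
z_β = 0.867

Power = Φ(z_β) = Φ(0.867) ≈ 0.807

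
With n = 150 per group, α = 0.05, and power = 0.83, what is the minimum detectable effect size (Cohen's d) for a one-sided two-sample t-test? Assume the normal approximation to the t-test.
d ≈ 0.30

Minimum detectable effect (two-sample t-test, normal approximation):
d = (z_α + z_β) / √(n/2)
d = (1.645 + 0.954) / √(150/2)
d = 2.599 / 8.660
d ≈ 0.30

By Cohen's convention (0.2 small / 0.5 medium / 0.8 large): small effect.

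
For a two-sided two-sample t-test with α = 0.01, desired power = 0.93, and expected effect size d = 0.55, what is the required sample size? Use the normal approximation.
n = 109 per group

Sample size formula (two-sample t-test, normal approximation):
n = 2 · ((z_{α/2} + z_β) / d)²

z_{α/2} = 2.576 (for α = 0.01, two-sided)
z_β = 1.476 (for power = 0.93)
d = 0.55

n = 2 · ((2.576 + 1.476) / 0.55)²
n = 2 · (7.367)²
n ≈ 108.55
Round up to the next whole number: n = 109 per group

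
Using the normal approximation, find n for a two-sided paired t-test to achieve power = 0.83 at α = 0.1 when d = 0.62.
n = 18 pairs

Sample size formula (paired t-test, normal approximation):
n = ((z_{α/2} + z_β) / d)²

z_{α/2} = 1.645 (for α = 0.1, two-sided)
z_β = 0.954 (for power = 0.83)
d = 0.62

n = ((1.645 + 0.954) / 0.62)²
n = (4.192)²
n ≈ 17.57
Round up to the next whole number: n = 18 pairs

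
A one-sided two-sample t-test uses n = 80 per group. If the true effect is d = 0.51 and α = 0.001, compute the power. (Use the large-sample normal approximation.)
Power ≈ 0.55

Power calculation (two-sample t-test, normal approximation):
z_β = d · √(n/2) - z_α
z_β = 0.51 · √(80/2) - 3.090
z_β = 0.51 · 6.325 - 3.090
z_β = 0.135

Power = Φ(z_β) = Φ(0.135) ≈ 0.554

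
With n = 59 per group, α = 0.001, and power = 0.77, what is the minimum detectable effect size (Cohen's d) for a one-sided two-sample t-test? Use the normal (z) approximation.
d ≈ 0.70

Minimum detectable effect (two-sample t-test, normal approximation):
d = (z_α + z_β) / √(n/2)
d = (3.090 + 0.739) / √(59/2)
d = 3.829 / 5.431
d ≈ 0.70

By Cohen's convention (0.2 small / 0.5 medium / 0.8 large): medium effect.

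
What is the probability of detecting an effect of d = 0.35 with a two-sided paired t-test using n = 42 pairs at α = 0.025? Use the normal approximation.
Power ≈ 0.51

Power calculation (paired t-test, normal approximation):
z_β = d · √n - z_{α/2}
z_β = 0.35 · √42 - 2.241
z_β = 0.35 · 6.481 - 2.241
z_β = 0.027

Power = Φ(z_β) = Φ(0.027) ≈ 0.511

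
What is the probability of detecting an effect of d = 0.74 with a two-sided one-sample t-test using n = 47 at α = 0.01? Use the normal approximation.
Power ≈ 0.99

Power calculation (one-sample t-test, normal approximation):
z_β = d · √n - z_{α/2}
z_β = 0.74 · √47 - 2.576
z_β = 0.74 · 6.856 - 2.576
z_β = 2.497

Power = Φ(z_β) = Φ(2.497) ≈ 0.994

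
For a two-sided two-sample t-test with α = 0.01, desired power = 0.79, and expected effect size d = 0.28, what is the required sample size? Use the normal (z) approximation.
n = 292 per group

Sample size formula (two-sample t-test, normal approximation):
n = 2 · ((z_{α/2} + z_β) / d)²

z_{α/2} = 2.576 (for α = 0.01, two-sided)
z_β = 0.806 (for power = 0.79)
d = 0.28

n = 2 · ((2.576 + 0.806) / 0.28)²
n = 2 · (12.079)²
n ≈ 291.80
Round up to the next whole number: n = 292 per group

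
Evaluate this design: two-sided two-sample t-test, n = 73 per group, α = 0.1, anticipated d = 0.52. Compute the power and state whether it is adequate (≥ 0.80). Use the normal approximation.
Power ≈ 0.93; the study is adequately powered (power ≥ 0.80)

Power calculation (two-sample t-test, normal approximation):
z_β = d · √(n/2) - z_{α/2}
z_β = 0.52 · √(73/2) - 1.645
z_β = 0.52 · 6.042 - 1.645
z_β = 1.497

Power = Φ(z_β) = Φ(1.497) ≈ 0.933

Effect size d = 0.52 is medium by Cohen's convention (0.2/0.5/0.8).

Threshold: power ≥ 0.80 is conventionally adequate.
Power ≈ 0.93 → the study is adequately powered (power ≥ 0.80).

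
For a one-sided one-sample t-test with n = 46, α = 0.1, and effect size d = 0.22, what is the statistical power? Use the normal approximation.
Power ≈ 0.58

Power calculation (one-sample t-test, normal approximation):
z_β = d · √n - z_α
z_β = 0.22 · √46 - 1.282
z_β = 0.22 · 6.782 - 1.282
z_β = 0.211

Power = Φ(z_β) = Φ(0.211) ≈ 0.583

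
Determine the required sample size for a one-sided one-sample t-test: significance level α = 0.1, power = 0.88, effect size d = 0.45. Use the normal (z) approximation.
n = 30

Sample size formula (one-sample t-test, normal approximation):
n = ((z_α + z_β) / d)²

z_α = 1.282 (for α = 0.1, one-sided)
z_β = 1.175 (for power = 0.88)
d = 0.45

n = ((1.282 + 1.175) / 0.45)²
n = (5.460)²
n ≈ 29.81
Round up to the next whole number: n = 30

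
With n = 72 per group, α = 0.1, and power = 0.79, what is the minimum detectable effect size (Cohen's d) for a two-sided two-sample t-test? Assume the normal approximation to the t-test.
d ≈ 0.41

Minimum detectable effect (two-sample t-test, normal approximation):
d = (z_{α/2} + z_β) / √(n/2)
d = (1.645 + 0.806) / √(72/2)
d = 2.451 / 6.000
d ≈ 0.41

By Cohen's convention (0.2 small / 0.5 medium / 0.8 large): small effect.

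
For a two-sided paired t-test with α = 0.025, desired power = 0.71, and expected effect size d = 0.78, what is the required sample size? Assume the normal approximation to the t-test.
n = 13 pairs

Sample size formula (paired t-test, normal approximation):
n = ((z_{α/2} + z_β) / d)²

z_{α/2} = 2.241 (for α = 0.025, two-sided)
z_β = 0.553 (for power = 0.71)
d = 0.78

n = ((2.241 + 0.553) / 0.78)²
n = (3.582)²
n ≈ 12.83
Round up to the next whole number: n = 13 pairs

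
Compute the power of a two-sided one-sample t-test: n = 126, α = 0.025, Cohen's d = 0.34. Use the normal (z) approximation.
Power ≈ 0.94

Power calculation (one-sample t-test, normal approximation):
z_β = d · √n - z_{α/2}
z_β = 0.34 · √126 - 2.241
z_β = 0.34 · 11.225 - 2.241
z_β = 1.575

Power = Φ(z_β) = Φ(1.575) ≈ 0.942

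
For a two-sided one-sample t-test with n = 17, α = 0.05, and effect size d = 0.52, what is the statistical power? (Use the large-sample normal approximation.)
Power ≈ 0.57

Power calculation (one-sample t-test, normal approximation):
z_β = d · √n - z_{α/2}
z_β = 0.52 · √17 - 1.960
z_β = 0.52 · 4.123 - 1.960
z_β = 0.184

Power = Φ(z_β) = Φ(0.184) ≈ 0.573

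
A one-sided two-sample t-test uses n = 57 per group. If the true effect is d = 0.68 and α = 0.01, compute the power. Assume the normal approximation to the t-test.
Power ≈ 0.90

Power calculation (two-sample t-test, normal approximation):
z_β = d · √(n/2) - z_α
z_β = 0.68 · √(57/2) - 2.326
z_β = 0.68 · 5.339 - 2.326
z_β = 1.304

Power = Φ(z_β) = Φ(1.304) ≈ 0.904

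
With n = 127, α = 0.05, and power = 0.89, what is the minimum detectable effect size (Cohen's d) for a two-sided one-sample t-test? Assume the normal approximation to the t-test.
d ≈ 0.28

Minimum detectable effect (one-sample t-test, normal approximation):
d = (z_{α/2} + z_β) / √n
d = (1.960 + 1.227) / √127
d = 3.186 / 11.269
d ≈ 0.28

By Cohen's convention (0.2 small / 0.5 medium / 0.8 large): small effect.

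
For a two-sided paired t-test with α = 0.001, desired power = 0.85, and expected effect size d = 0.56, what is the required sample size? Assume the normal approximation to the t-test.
n = 60 pairs

Sample size formula (paired t-test, normal approximation):
n = ((z_{α/2} + z_β) / d)²

z_{α/2} = 3.291 (for α = 0.001, two-sided)
z_β = 1.036 (for power = 0.85)
d = 0.56

n = ((3.291 + 1.036) / 0.56)²
n = (7.727)²
n ≈ 59.71
Round up to the next whole number: n = 60 pairs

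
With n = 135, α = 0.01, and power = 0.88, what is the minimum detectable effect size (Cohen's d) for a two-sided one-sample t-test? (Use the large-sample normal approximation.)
d ≈ 0.32

Minimum detectable effect (one-sample t-test, normal approximation):
d = (z_{α/2} + z_β) / √n
d = (2.576 + 1.175) / √135
d = 3.751 / 11.619
d ≈ 0.32

By Cohen's convention (0.2 small / 0.5 medium / 0.8 large): small effect.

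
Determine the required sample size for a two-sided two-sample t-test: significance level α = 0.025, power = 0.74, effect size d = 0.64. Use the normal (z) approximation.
n = 41 per group

Sample size formula (two-sample t-test, normal approximation):
n = 2 · ((z_{α/2} + z_β) / d)²

z_{α/2} = 2.241 (for α = 0.025, two-sided)
z_β = 0.643 (for power = 0.74)
d = 0.64

n = 2 · ((2.241 + 0.643) / 0.64)²
n = 2 · (4.506)²
n ≈ 40.61
Round up to the next whole number: n = 41 per group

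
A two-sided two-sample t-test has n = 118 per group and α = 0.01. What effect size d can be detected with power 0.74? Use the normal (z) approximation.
d ≈ 0.42

Minimum detectable effect (two-sample t-test, normal approximation):
d = (z_{α/2} + z_β) / √(n/2)
d = (2.576 + 0.643) / √(118/2)
d = 3.219 / 7.681
d ≈ 0.42

By Cohen's convention (0.2 small / 0.5 medium / 0.8 large): small effect.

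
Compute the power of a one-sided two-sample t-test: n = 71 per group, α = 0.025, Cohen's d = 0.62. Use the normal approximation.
Power ≈ 0.96

Power calculation (two-sample t-test, normal approximation):
z_β = d · √(n/2) - z_α
z_β = 0.62 · √(71/2) - 1.960
z_β = 0.62 · 5.958 - 1.960
z_β = 1.734

Power = Φ(z_β) = Φ(1.734) ≈ 0.959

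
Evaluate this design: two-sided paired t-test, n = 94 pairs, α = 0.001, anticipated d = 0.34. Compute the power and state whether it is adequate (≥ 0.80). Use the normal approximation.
Power ≈ 0.50; the study is underpowered (power < 0.80)

Power calculation (paired t-test, normal approximation):
z_β = d · √n - z_{α/2}
z_β = 0.34 · √94 - 3.291
z_β = 0.34 · 9.695 - 3.291
z_β = 0.006

Power = Φ(z_β) = Φ(0.006) ≈ 0.502

Effect size d = 0.34 is small by Cohen's convention (0.2/0.5/0.8).

Threshold: power ≥ 0.80 is conventionally adequate.
Power ≈ 0.50 → the study is underpowered (power < 0.80).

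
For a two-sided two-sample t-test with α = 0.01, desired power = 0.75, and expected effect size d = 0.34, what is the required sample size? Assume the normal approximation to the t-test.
n = 183 per group

Sample size formula (two-sample t-test, normal approximation):
n = 2 · ((z_{α/2} + z_β) / d)²

z_{α/2} = 2.576 (for α = 0.01, two-sided)
z_β = 0.674 (for power = 0.75)
d = 0.34

n = 2 · ((2.576 + 0.674) / 0.34)²
n = 2 · (9.559)²
n ≈ 182.75
Round up to the next whole number: n = 183 per group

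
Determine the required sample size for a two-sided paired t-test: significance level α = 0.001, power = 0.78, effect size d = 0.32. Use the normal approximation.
n = 162 pairs

Sample size formula (paired t-test, normal approximation):
n = ((z_{α/2} + z_β) / d)²

z_{α/2} = 3.291 (for α = 0.001, two-sided)
z_β = 0.772 (for power = 0.78)
d = 0.32

n = ((3.291 + 0.772) / 0.32)²
n = (12.697)²
n ≈ 161.21
Round up to the next whole number: n = 162 pairs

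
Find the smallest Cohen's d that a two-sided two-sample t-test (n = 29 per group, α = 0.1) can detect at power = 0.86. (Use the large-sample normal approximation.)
d ≈ 0.72

Minimum detectable effect (two-sample t-test, normal approximation):
d = (z_{α/2} + z_β) / √(n/2)
d = (1.645 + 1.080) / √(29/2)
d = 2.725 / 3.808
d ≈ 0.72

By Cohen's convention (0.2 small / 0.5 medium / 0.8 large): medium effect.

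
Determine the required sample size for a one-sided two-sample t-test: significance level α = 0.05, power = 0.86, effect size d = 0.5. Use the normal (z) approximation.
n = 60 per group

Sample size formula (two-sample t-test, normal approximation):
n = 2 · ((z_α + z_β) / d)²

z_α = 1.645 (for α = 0.05, one-sided)
z_β = 1.080 (for power = 0.86)
d = 0.5

n = 2 · ((1.645 + 1.080) / 0.5)²
n = 2 · (5.450)²
n ≈ 59.41
Round up to the next whole number: n = 60 per group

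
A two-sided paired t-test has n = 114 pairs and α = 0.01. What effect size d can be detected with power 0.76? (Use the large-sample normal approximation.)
d ≈ 0.31

Minimum detectable effect (paired t-test, normal approximation):
d = (z_{α/2} + z_β) / √n
d = (2.576 + 0.706) / √114
d = 3.282 / 10.677
d ≈ 0.31

By Cohen's convention (0.2 small / 0.5 medium / 0.8 large): small effect.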